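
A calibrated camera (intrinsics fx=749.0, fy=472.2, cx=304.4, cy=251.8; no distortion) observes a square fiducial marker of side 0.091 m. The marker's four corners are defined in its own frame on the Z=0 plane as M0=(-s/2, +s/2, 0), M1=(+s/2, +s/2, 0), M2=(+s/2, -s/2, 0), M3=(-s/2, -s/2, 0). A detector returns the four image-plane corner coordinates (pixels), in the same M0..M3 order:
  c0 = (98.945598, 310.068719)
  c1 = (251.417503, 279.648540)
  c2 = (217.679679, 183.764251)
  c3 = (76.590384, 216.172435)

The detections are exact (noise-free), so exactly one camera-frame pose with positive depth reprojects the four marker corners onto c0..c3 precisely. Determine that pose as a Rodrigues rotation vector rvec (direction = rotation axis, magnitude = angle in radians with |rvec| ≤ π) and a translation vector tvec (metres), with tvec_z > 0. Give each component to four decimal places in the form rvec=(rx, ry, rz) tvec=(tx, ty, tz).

rvec=(-0.2928, 0.2492, -0.2767) tvec=(-0.0806, -0.0050, 0.4155)

Intrinsics K: fx=749.0, fy=472.2, cx=304.4, cy=251.8
Marker side s = 0.091 m; corners in marker frame (Z=0):
  M0 = (-0.0455, +0.0455, 0)
  M1 = (+0.0455, +0.0455, 0)
  M2 = (+0.0455, -0.0455, 0)
  M3 = (-0.0455, -0.0455, 0)
Detected image corners:
  c0 = (98.945598, 310.068719) px
  c1 = (251.417503, 279.648540) px
  c2 = (217.679679, 183.764251) px
  c3 = (76.590384, 216.172435) px
Planar DLT: solve 8×8 A·h = b for H (H[2,2]=1):
  H  [+1533.15401 +184.33472 +159.06422]
  H  [-464.80857 +854.45016 +246.11698]
  H  [-0.48187 -0.76011 +1.00000]
B = K⁻¹H; ‖b₁‖=2.406513, ‖b₂‖=2.406513; λ = 2/(‖b₁‖+‖b₂‖) = 0.415539, sign → tz>0 ⇒ λ=+0.415539
r₁ = λ·B[:,0] = (+0.93196,-0.30226,-0.20023); r₂ = λ·B[:,1] = (+0.23063,+0.92035,-0.31585)
r₃ = r₁×r₂ = (+0.27976,+0.24818,+0.92744); SVD([r₁ r₂ r₃]) → R = UVᵀ:
  R  [+0.93196 +0.23063 +0.27976]
  R  [-0.30226 +0.92035 +0.24818]
  R  [-0.20023 -0.31585 +0.92744]
t = (-0.08063, -0.00500, +0.41554) m
tr R = 2.779747; θ = arccos((tr R − 1)/2) = 0.473729 rad = 27.143°
axis k = ((R−Rᵀ)₃₂, (R−Rᵀ)₁₃, (R−Rᵀ)₂₁) / (2 sinθ) = (-0.618179, +0.526064, -0.584047)
rvec = θ·k = (-0.292849, +0.249212, -0.276680)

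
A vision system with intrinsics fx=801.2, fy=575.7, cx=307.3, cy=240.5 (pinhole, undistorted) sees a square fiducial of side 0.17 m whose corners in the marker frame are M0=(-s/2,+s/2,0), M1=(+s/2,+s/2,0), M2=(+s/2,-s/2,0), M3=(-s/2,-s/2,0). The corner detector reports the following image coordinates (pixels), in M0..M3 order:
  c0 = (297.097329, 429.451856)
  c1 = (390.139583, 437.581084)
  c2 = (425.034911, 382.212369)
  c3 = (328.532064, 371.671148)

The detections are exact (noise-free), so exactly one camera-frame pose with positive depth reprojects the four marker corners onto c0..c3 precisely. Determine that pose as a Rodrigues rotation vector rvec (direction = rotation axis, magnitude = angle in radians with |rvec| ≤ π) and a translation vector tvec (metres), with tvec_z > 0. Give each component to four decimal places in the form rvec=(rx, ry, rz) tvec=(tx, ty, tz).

Intrinsics K: fx=801.2, fy=575.7, cx=307.3, cy=240.5
Marker side s = 0.17 m; corners in marker frame (Z=0):
  M0 = (-0.0850, +0.0850, 0)
  M1 = (+0.0850, +0.0850, 0)
  M2 = (+0.0850, -0.0850, 0)
  M3 = (-0.0850, -0.0850, 0)
Detected image corners:
  c0 = (297.097329, 429.451856) px
  c1 = (390.139583, 437.581084) px
  c2 = (425.034911, 382.212369) px
  c3 = (328.532064, 371.671148) px
Planar DLT: solve 8×8 A·h = b for H (H[2,2]=1):
  H  [+630.57099 -92.23375 +360.61782]
  H  [+137.24069 +448.58018 +405.99764]
  H  [+0.20359 +0.28604 +1.00000]
B = K⁻¹H; ‖b₁‖=0.753370, ‖b₂‖=0.753370; λ = 2/(‖b₁‖+‖b₂‖) = 1.327368, sign → tz>0 ⇒ λ=+1.327368
r₁ = λ·B[:,0] = (+0.94103,+0.20354,+0.27024); r₂ = λ·B[:,1] = (-0.29843,+0.87566,+0.37968)
r₃ = r₁×r₂ = (-0.15936,-0.43794,+0.88477); SVD([r₁ r₂ r₃]) → R = UVᵀ:
  R  [+0.94103 -0.29843 -0.15936]
  R  [+0.20354 +0.87566 -0.43794]
  R  [+0.27024 +0.37968 +0.88477]
t = (+0.08833, +0.38158, +1.32737) m
tr R = 2.701466; θ = arccos((tr R − 1)/2) = 0.553418 rad = 31.709°
axis k = ((R−Rᵀ)₃₂, (R−Rᵀ)₁₃, (R−Rᵀ)₂₁) / (2 sinθ) = (+0.777792, -0.408673, +0.477521)
rvec = θ·k = (+0.430444, -0.226167, +0.264269)

rvec=(0.4304, -0.2262, 0.2643) tvec=(0.0883, 0.3816, 1.3274)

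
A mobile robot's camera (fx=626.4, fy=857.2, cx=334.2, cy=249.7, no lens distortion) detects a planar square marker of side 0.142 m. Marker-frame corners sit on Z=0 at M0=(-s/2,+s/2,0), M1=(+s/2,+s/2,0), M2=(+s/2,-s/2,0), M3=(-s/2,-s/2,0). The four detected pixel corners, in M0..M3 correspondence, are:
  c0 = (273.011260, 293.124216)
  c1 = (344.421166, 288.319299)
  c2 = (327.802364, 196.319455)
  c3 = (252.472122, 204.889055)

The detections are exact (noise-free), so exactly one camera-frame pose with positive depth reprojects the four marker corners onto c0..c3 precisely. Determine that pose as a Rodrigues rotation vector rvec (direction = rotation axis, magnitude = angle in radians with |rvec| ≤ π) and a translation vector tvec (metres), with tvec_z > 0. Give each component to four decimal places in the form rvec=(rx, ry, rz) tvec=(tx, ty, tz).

rvec=(0.5596, 0.2763, -0.1449) tvec=(-0.0638, -0.0034, 1.1363)

Intrinsics K: fx=626.4, fy=857.2, cx=334.2, cy=249.7
Marker side s = 0.142 m; corners in marker frame (Z=0):
  M0 = (-0.0710, +0.0710, 0)
  M1 = (+0.0710, +0.0710, 0)
  M2 = (+0.0710, -0.0710, 0)
  M3 = (-0.0710, -0.0710, 0)
Detected image corners:
  c0 = (273.011260, 293.124216) px
  c1 = (344.421166, 288.319299) px
  c2 = (327.802364, 196.319455) px
  c3 = (252.472122, 204.889055) px
Planar DLT: solve 8×8 A·h = b for H (H[2,2]=1):
  H  [+437.99932 +263.58014 +299.03781]
  H  [-110.88303 +743.08187 +247.14058]
  H  [-0.26136 +0.44247 +1.00000]
B = K⁻¹H; ‖b₁‖=0.880065, ‖b₂‖=0.880065; λ = 2/(‖b₁‖+‖b₂‖) = 1.136280, sign → tz>0 ⇒ λ=+1.136280
r₁ = λ·B[:,0] = (+0.95297,-0.06047,-0.29698); r₂ = λ·B[:,1] = (+0.20989,+0.83855,+0.50277)
r₃ = r₁×r₂ = (+0.21863,-0.54145,+0.81181); SVD([r₁ r₂ r₃]) → R = UVᵀ:
  R  [+0.95297 +0.20989 +0.21863]
  R  [-0.06047 +0.83855 -0.54145]
  R  [-0.29698 +0.50277 +0.81181]
t = (-0.06378, -0.00339, +1.13628) m
tr R = 2.603330; θ = arccos((tr R − 1)/2) = 0.640721 rad = 36.711°
axis k = ((R−Rᵀ)₃₂, (R−Rᵀ)₁₃, (R−Rᵀ)₂₁) / (2 sinθ) = (+0.873422, +0.431269, -0.226145)
rvec = θ·k = (+0.559620, +0.276323, -0.144896)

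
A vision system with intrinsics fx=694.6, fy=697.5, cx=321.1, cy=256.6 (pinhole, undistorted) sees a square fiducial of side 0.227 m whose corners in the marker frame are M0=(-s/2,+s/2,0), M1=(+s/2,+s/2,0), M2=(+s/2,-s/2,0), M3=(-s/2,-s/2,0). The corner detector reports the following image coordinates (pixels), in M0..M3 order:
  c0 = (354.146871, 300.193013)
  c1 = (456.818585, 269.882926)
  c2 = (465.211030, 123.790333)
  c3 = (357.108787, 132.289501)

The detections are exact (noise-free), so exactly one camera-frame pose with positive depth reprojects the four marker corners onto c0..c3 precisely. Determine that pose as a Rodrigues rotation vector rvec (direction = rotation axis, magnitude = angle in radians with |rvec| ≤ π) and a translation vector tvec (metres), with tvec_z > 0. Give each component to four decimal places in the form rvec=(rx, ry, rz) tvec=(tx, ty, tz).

Intrinsics K: fx=694.6, fy=697.5, cx=321.1, cy=256.6
Marker side s = 0.227 m; corners in marker frame (Z=0):
  M0 = (-0.1135, +0.1135, 0)
  M1 = (+0.1135, +0.1135, 0)
  M2 = (+0.1135, -0.1135, 0)
  M3 = (-0.1135, -0.1135, 0)
Detected image corners:
  c0 = (354.146871, 300.193013) px
  c1 = (456.818585, 269.882926) px
  c2 = (465.211030, 123.790333) px
  c3 = (357.108787, 132.289501) px
Planar DLT: solve 8×8 A·h = b for H (H[2,2]=1):
  H  [+727.00658 +80.97855 +412.09067]
  H  [+46.17350 +742.16181 +208.16114]
  H  [+0.64435 +0.26171 +1.00000]
B = K⁻¹H; ‖b₁‖=1.002524, ‖b₂‖=1.002524; λ = 2/(‖b₁‖+‖b₂‖) = 0.997482, sign → tz>0 ⇒ λ=+0.997482
r₁ = λ·B[:,0] = (+0.74690,-0.17042,+0.64273); r₂ = λ·B[:,1] = (-0.00439,+0.96531,+0.26105)
r₃ = r₁×r₂ = (-0.66492,-0.19780,+0.72024); SVD([r₁ r₂ r₃]) → R = UVᵀ:
  R  [+0.74690 -0.00439 -0.66492]
  R  [-0.17042 +0.96531 -0.19780]
  R  [+0.64273 +0.26105 +0.72024]
t = (+0.13067, -0.06927, +0.99748) m
tr R = 2.432457; θ = arccos((tr R − 1)/2) = 0.772413 rad = 44.256°
axis k = ((R−Rᵀ)₃₂, (R−Rᵀ)₁₃, (R−Rᵀ)₂₁) / (2 sinθ) = (+0.328757, -0.936893, -0.118954)
rvec = θ·k = (+0.253936, -0.723669, -0.091882)

rvec=(0.2539, -0.7237, -0.0919) tvec=(0.1307, -0.0693, 0.9975)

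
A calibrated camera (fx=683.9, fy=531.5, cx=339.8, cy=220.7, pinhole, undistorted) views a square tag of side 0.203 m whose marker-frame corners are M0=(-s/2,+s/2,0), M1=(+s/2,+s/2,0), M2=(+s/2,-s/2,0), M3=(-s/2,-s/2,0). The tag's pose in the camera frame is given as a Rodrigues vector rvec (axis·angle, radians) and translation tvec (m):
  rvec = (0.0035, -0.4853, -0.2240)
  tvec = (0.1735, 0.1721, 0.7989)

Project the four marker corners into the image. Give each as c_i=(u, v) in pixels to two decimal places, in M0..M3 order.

c0=(437.05, 426.13) c1=(566.63, 376.34) c2=(534.58, 253.18) c3=(398.98, 288.25)

Intrinsics K: fx=683.9, fy=531.5, cx=339.8, cy=220.7
Marker side s = 0.203 m; corners in marker frame (Z=0):
  M0 = (-0.1015, +0.1015, 0)
  M1 = (+0.1015, +0.1015, 0)
  M2 = (+0.1015, -0.1015, 0)
  M3 = (-0.1015, -0.1015, 0)
rvec = (0.0035, -0.4853, -0.2240), |rvec| = θ = 0.53451 rad = 30.625°
Rodrigues: sinθ=0.50942, 1−cosθ=0.13948; R = I + sinθ·[k]× + (1−cosθ)·[k]×²:
    [+0.86052 +0.21266 -0.46290]
    [-0.21431 +0.97550 +0.04974]
    [+0.46214 +0.05641 +0.88501]
t = (0.1735, 0.1721, 0.7989) m
M0: Pc = R·M0+t = (+0.10774, +0.29287, +0.75772); u = 683.9·(+0.10774)/0.75772 + 339.8 = 437.0451, v = 531.5·(+0.29287)/0.75772 + 220.7 = 426.1302
M1: Pc = R·M1+t = (+0.28243, +0.24936, +0.85153); u = 683.9·(+0.28243)/0.85153 + 339.8 = 566.6291, v = 531.5·(+0.24936)/0.85153 + 220.7 = 376.3429
M2: Pc = R·M2+t = (+0.23926, +0.05133, +0.84008); u = 683.9·(+0.23926)/0.84008 + 339.8 = 534.5774, v = 531.5·(+0.05133)/0.84008 + 220.7 = 253.1779
M3: Pc = R·M3+t = (+0.06457, +0.09484, +0.74627); u = 683.9·(+0.06457)/0.74627 + 339.8 = 398.9759, v = 531.5·(+0.09484)/0.74627 + 220.7 = 288.2460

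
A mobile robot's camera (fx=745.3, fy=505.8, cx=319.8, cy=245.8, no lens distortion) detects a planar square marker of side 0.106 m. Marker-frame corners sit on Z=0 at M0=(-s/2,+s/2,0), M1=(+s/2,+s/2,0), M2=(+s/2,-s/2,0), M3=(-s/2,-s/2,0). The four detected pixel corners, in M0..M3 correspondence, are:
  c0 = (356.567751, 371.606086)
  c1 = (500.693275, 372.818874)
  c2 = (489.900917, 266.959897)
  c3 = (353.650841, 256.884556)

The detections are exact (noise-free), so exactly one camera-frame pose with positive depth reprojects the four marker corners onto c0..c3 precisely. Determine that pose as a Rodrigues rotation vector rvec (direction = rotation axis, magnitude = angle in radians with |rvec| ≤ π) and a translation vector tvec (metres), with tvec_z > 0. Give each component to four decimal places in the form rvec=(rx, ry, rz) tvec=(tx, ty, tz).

rvec=(-0.2774, -0.4070, 0.0533) tvec=(0.0707, 0.0671, 0.4869)

Intrinsics K: fx=745.3, fy=505.8, cx=319.8, cy=245.8
Marker side s = 0.106 m; corners in marker frame (Z=0):
  M0 = (-0.0530, +0.0530, 0)
  M1 = (+0.0530, +0.0530, 0)
  M2 = (+0.0530, -0.0530, 0)
  M3 = (-0.0530, -0.0530, 0)
Detected image corners:
  c0 = (356.567751, 371.606086) px
  c1 = (500.693275, 372.818874) px
  c2 = (489.900917, 266.959897) px
  c3 = (353.650841, 256.884556) px
Planar DLT: solve 8×8 A·h = b for H (H[2,2]=1):
  H  [+1656.11549 -175.49877 +428.02426]
  H  [+304.09215 +858.48695 +315.52363]
  H  [+0.78717 -0.56847 +1.00000]
B = K⁻¹H; ‖b₁‖=2.053799, ‖b₂‖=2.053799; λ = 2/(‖b₁‖+‖b₂‖) = 0.486903, sign → tz>0 ⇒ λ=+0.486903
r₁ = λ·B[:,0] = (+0.91748,+0.10647,+0.38328); r₂ = λ·B[:,1] = (+0.00411,+0.96092,-0.27679)
r₃ = r₁×r₂ = (-0.39777,+0.25552,+0.88118); SVD([r₁ r₂ r₃]) → R = UVᵀ:
  R  [+0.91748 +0.00411 -0.39777]
  R  [+0.10647 +0.96092 +0.25552]
  R  [+0.38328 -0.27679 +0.88118]
t = (+0.07070, +0.06712, +0.48690) m
tr R = 2.759583; θ = arccos((tr R − 1)/2) = 0.495373 rad = 28.383°
axis k = ((R−Rᵀ)₃₂, (R−Rᵀ)₁₃, (R−Rᵀ)₂₁) / (2 sinθ) = (-0.559906, -0.821531, +0.107664)
rvec = θ·k = (-0.277362, -0.406964, +0.053334)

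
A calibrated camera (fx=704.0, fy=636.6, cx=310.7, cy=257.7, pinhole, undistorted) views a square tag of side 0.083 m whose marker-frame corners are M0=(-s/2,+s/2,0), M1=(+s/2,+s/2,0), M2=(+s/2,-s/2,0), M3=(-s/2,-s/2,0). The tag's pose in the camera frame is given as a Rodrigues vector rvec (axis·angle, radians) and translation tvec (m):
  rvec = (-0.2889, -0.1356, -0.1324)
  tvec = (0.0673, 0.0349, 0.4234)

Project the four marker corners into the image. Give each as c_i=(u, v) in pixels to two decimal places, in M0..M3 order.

Intrinsics K: fx=704.0, fy=636.6, cx=310.7, cy=257.7
Marker side s = 0.083 m; corners in marker frame (Z=0):
  M0 = (-0.0415, +0.0415, 0)
  M1 = (+0.0415, +0.0415, 0)
  M2 = (+0.0415, -0.0415, 0)
  M3 = (-0.0415, -0.0415, 0)
rvec = (-0.2889, -0.1356, -0.1324), |rvec| = θ = 0.34551 rad = 19.797°
Rodrigues: sinθ=0.33868, 1−cosθ=0.05910; R = I + sinθ·[k]× + (1−cosθ)·[k]×²:
    [+0.98222 +0.14917 -0.11398]
    [-0.11039 +0.95000 +0.29207]
    [+0.15185 -0.27430 +0.94958]
t = (0.0673, 0.0349, 0.4234) m
M0: Pc = R·M0+t = (+0.03273, +0.07891, +0.40571); u = 704.0·(+0.03273)/0.40571 + 310.7 = 367.4911, v = 636.6·(+0.07891)/0.40571 + 257.7 = 381.5105
M1: Pc = R·M1+t = (+0.11425, +0.06974, +0.41832); u = 704.0·(+0.11425)/0.41832 + 310.7 = 502.9793, v = 636.6·(+0.06974)/0.41832 + 257.7 = 363.8370
M2: Pc = R·M2+t = (+0.10187, -0.00911, +0.44109); u = 704.0·(+0.10187)/0.44109 + 310.7 = 473.2931, v = 636.6·(-0.00911)/0.44109 + 257.7 = 244.5573
M3: Pc = R·M3+t = (+0.02035, +0.00006, +0.42848); u = 704.0·(+0.02035)/0.42848 + 310.7 = 344.1306, v = 636.6·(+0.00006)/0.42848 + 257.7 = 257.7831

c0=(367.49, 381.51) c1=(502.98, 363.84) c2=(473.29, 244.56) c3=(344.13, 257.78)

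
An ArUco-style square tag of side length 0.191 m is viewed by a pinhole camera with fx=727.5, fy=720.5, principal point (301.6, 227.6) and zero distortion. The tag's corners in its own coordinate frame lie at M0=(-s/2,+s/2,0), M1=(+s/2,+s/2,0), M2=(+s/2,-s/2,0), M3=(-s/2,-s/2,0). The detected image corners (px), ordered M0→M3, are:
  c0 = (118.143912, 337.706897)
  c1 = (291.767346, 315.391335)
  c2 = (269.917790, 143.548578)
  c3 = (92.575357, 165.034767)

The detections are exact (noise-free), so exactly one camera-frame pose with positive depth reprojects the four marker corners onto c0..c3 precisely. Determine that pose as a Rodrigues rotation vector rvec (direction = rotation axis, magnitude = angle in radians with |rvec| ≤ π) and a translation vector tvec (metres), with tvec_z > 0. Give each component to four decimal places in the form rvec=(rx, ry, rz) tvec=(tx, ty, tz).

Intrinsics K: fx=727.5, fy=720.5, cx=301.6, cy=227.6
Marker side s = 0.191 m; corners in marker frame (Z=0):
  M0 = (-0.0955, +0.0955, 0)
  M1 = (+0.0955, +0.0955, 0)
  M2 = (+0.0955, -0.0955, 0)
  M3 = (-0.0955, -0.0955, 0)
Detected image corners:
  c0 = (118.143912, 337.706897) px
  c1 = (291.767346, 315.391335) px
  c2 = (269.917790, 143.548578) px
  c3 = (92.575357, 165.034767) px
Planar DLT: solve 8×8 A·h = b for H (H[2,2]=1):
  H  [+926.12411 +144.51293 +193.54468]
  H  [-105.39364 +927.28444 +241.24968]
  H  [+0.03865 +0.10574 +1.00000]
B = K⁻¹H; ‖b₁‖=1.267541, ‖b₂‖=1.267541; λ = 2/(‖b₁‖+‖b₂‖) = 0.788929, sign → tz>0 ⇒ λ=+0.788929
r₁ = λ·B[:,0] = (+0.99168,-0.12504,+0.03049); r₂ = λ·B[:,1] = (+0.12213,+0.98900,+0.08342)
r₃ = r₁×r₂ = (-0.04059,-0.07900,+0.99605); SVD([r₁ r₂ r₃]) → R = UVᵀ:
  R  [+0.99168 +0.12213 -0.04059]
  R  [-0.12504 +0.98900 -0.07900]
  R  [+0.03049 +0.08342 +0.99605]
t = (-0.11718, +0.01495, +0.78893) m
tr R = 2.976734; θ = arccos((tr R − 1)/2) = 0.152682 rad = 8.748°
axis k = ((R−Rᵀ)₃₂, (R−Rᵀ)₁₃, (R−Rᵀ)₂₁) / (2 sinθ) = (+0.533956, -0.233682, -0.812578)
rvec = θ·k = (+0.081525, -0.035679, -0.124066)

rvec=(0.0815, -0.0357, -0.1241) tvec=(-0.1172, 0.0149, 0.7889)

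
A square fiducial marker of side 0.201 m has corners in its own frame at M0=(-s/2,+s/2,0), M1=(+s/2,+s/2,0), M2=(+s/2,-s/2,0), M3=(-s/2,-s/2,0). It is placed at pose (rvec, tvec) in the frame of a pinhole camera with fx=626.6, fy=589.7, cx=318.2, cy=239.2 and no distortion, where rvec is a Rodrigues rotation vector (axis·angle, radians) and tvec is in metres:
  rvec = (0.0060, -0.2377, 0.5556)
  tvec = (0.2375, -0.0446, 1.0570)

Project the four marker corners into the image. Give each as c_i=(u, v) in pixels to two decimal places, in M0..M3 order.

c0=(380.48, 232.56) c1=(474.38, 290.43) c2=(533.38, 197.03) c3=(443.11, 135.75)

Intrinsics K: fx=626.6, fy=589.7, cx=318.2, cy=239.2
Marker side s = 0.201 m; corners in marker frame (Z=0):
  M0 = (-0.1005, +0.1005, 0)
  M1 = (+0.1005, +0.1005, 0)
  M2 = (+0.1005, -0.1005, 0)
  M3 = (-0.1005, -0.1005, 0)
rvec = (0.0060, -0.2377, 0.5556), |rvec| = θ = 0.60434 rad = 34.626°
Rodrigues: sinθ=0.56822, 1−cosθ=0.17712; R = I + sinθ·[k]× + (1−cosθ)·[k]×²:
    [+0.82289 -0.52308 -0.22188]
    [+0.52170 +0.85028 -0.06969]
    [+0.22511 -0.05841 +0.97258]
t = (0.2375, -0.0446, 1.0570) m
M0: Pc = R·M0+t = (+0.10223, -0.01158, +1.02851); u = 626.6·(+0.10223)/1.02851 + 318.2 = 380.4814, v = 589.7·(-0.01158)/1.02851 + 239.2 = 232.5617
M1: Pc = R·M1+t = (+0.26763, +0.09328, +1.07375); u = 626.6·(+0.26763)/1.07375 + 318.2 = 474.3788, v = 589.7·(+0.09328)/1.07375 + 239.2 = 290.4310
M2: Pc = R·M2+t = (+0.37277, -0.07762, +1.08549); u = 626.6·(+0.37277)/1.08549 + 318.2 = 533.3816, v = 589.7·(-0.07762)/1.08549 + 239.2 = 197.0314
M3: Pc = R·M3+t = (+0.20737, -0.18248, +1.04025); u = 626.6·(+0.20737)/1.04025 + 318.2 = 443.1103, v = 589.7·(-0.18248)/1.04025 + 239.2 = 135.7527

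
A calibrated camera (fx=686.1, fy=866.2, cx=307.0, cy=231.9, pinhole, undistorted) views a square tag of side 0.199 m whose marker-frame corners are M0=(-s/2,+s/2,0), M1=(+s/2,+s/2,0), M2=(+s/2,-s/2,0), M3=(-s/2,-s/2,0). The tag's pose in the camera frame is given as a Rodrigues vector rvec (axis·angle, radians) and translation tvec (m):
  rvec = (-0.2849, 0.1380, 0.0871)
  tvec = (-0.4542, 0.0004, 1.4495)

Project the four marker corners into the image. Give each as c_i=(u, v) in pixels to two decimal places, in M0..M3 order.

Intrinsics K: fx=686.1, fy=866.2, cx=307.0, cy=231.9
Marker side s = 0.199 m; corners in marker frame (Z=0):
  M0 = (-0.0995, +0.0995, 0)
  M1 = (+0.0995, +0.0995, 0)
  M2 = (+0.0995, -0.0995, 0)
  M3 = (-0.0995, -0.0995, 0)
rvec = (-0.2849, 0.1380, 0.0871), |rvec| = θ = 0.32833 rad = 18.812°
Rodrigues: sinθ=0.32246, 1−cosθ=0.05342; R = I + sinθ·[k]× + (1−cosθ)·[k]×²:
    [+0.98680 -0.10503 +0.12324]
    [+0.06606 +0.95602 +0.28576]
    [-0.14783 -0.27385 +0.95034]
t = (-0.4542, 0.0004, 1.4495) m
M0: Pc = R·M0+t = (-0.56284, +0.08895, +1.43696); u = 686.1·(-0.56284)/1.43696 + 307.0 = 38.2644, v = 866.2·(+0.08895)/1.43696 + 231.9 = 285.5196
M1: Pc = R·M1+t = (-0.36646, +0.10210, +1.40754); u = 686.1·(-0.36646)/1.40754 + 307.0 = 128.3693, v = 866.2·(+0.10210)/1.40754 + 231.9 = 294.7304
M2: Pc = R·M2+t = (-0.34556, -0.08815, +1.46204); u = 686.1·(-0.34556)/1.46204 + 307.0 = 144.8356, v = 866.2·(-0.08815)/1.46204 + 231.9 = 179.6741
M3: Pc = R·M3+t = (-0.54194, -0.10130, +1.49146); u = 686.1·(-0.54194)/1.49146 + 307.0 = 57.6983, v = 866.2·(-0.10130)/1.49146 + 231.9 = 173.0693

c0=(38.26, 285.52) c1=(128.37, 294.73) c2=(144.84, 179.67) c3=(57.70, 173.07)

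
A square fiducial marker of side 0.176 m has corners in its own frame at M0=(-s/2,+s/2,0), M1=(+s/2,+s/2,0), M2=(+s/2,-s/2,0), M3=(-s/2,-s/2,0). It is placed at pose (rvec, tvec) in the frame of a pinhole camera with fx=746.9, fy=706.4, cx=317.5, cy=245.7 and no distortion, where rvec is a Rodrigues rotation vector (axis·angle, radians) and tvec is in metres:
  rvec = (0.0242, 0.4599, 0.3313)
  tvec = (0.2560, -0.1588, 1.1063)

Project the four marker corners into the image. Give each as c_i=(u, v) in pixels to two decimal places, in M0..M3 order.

Intrinsics K: fx=746.9, fy=706.4, cx=317.5, cy=245.7
Marker side s = 0.176 m; corners in marker frame (Z=0):
  M0 = (-0.0880, +0.0880, 0)
  M1 = (+0.0880, +0.0880, 0)
  M2 = (+0.0880, -0.0880, 0)
  M3 = (-0.0880, -0.0880, 0)
rvec = (0.0242, 0.4599, 0.3313), |rvec| = θ = 0.56732 rad = 32.505°
Rodrigues: sinθ=0.53737, 1−cosθ=0.15666; R = I + sinθ·[k]× + (1−cosθ)·[k]×²:
    [+0.84363 -0.30840 +0.43953]
    [+0.31923 +0.94629 +0.05124]
    [-0.43172 +0.09708 +0.89677]
t = (0.2560, -0.1588, 1.1063) m
M0: Pc = R·M0+t = (+0.15462, -0.10362, +1.15283); u = 746.9·(+0.15462)/1.15283 + 317.5 = 417.6766, v = 706.4·(-0.10362)/1.15283 + 245.7 = 182.2077
M1: Pc = R·M1+t = (+0.30310, -0.04743, +1.07685); u = 746.9·(+0.30310)/1.07685 + 317.5 = 527.7293, v = 706.4·(-0.04743)/1.07685 + 245.7 = 214.5838
M2: Pc = R·M2+t = (+0.35738, -0.21398, +1.05977); u = 746.9·(+0.35738)/1.05977 + 317.5 = 569.3725, v = 706.4·(-0.21398)/1.05977 + 245.7 = 103.0679
M3: Pc = R·M3+t = (+0.20890, -0.27017, +1.13575); u = 746.9·(+0.20890)/1.13575 + 317.5 = 454.8782, v = 706.4·(-0.27017)/1.13575 + 245.7 = 77.6653

c0=(417.68, 182.21) c1=(527.73, 214.58) c2=(569.37, 103.07) c3=(454.88, 77.67)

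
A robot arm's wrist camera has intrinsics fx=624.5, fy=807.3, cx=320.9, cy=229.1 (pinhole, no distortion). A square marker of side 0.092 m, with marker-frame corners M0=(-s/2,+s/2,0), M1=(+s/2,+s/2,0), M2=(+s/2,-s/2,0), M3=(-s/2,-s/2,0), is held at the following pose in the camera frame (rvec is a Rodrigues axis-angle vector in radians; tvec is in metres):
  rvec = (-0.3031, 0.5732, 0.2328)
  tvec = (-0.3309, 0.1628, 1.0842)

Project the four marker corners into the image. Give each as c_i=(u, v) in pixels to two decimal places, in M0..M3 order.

Intrinsics K: fx=624.5, fy=807.3, cx=320.9, cy=229.1
Marker side s = 0.092 m; corners in marker frame (Z=0):
  M0 = (-0.0460, +0.0460, 0)
  M1 = (+0.0460, +0.0460, 0)
  M2 = (+0.0460, -0.0460, 0)
  M3 = (-0.0460, -0.0460, 0)
rvec = (-0.3031, 0.5732, 0.2328), |rvec| = θ = 0.68893 rad = 39.473°
Rodrigues: sinθ=0.63571, 1−cosθ=0.22807; R = I + sinθ·[k]× + (1−cosθ)·[k]×²:
    [+0.81607 -0.29830 +0.49501]
    [+0.13133 +0.92981 +0.34381]
    [-0.56283 -0.21556 +0.79797]
t = (-0.3309, 0.1628, 1.0842) m
M0: Pc = R·M0+t = (-0.38216, +0.19953, +1.10017); u = 624.5·(-0.38216)/1.10017 + 320.9 = 103.9709, v = 807.3·(+0.19953)/1.10017 + 229.1 = 375.5138
M1: Pc = R·M1+t = (-0.30708, +0.21161, +1.04839); u = 624.5·(-0.30708)/1.04839 + 320.9 = 137.9792, v = 807.3·(+0.21161)/1.04839 + 229.1 = 392.0490
M2: Pc = R·M2+t = (-0.27964, +0.12607, +1.06823); u = 624.5·(-0.27964)/1.06823 + 320.9 = 157.4193, v = 807.3·(+0.12607)/1.06823 + 229.1 = 324.3760
M3: Pc = R·M3+t = (-0.35472, +0.11399, +1.12001); u = 624.5·(-0.35472)/1.12001 + 320.9 = 123.1144, v = 807.3·(+0.11399)/1.12001 + 229.1 = 311.2622

c0=(103.97, 375.51) c1=(137.98, 392.05) c2=(157.42, 324.38) c3=(123.11, 311.26)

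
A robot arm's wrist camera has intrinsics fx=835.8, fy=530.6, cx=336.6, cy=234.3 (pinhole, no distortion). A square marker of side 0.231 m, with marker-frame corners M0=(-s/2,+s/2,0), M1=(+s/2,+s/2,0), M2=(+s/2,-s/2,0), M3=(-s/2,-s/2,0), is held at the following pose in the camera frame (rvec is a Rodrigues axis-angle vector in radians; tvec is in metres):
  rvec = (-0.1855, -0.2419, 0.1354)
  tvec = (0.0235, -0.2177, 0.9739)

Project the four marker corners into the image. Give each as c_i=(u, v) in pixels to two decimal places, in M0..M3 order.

Intrinsics K: fx=835.8, fy=530.6, cx=336.6, cy=234.3
Marker side s = 0.231 m; corners in marker frame (Z=0):
  M0 = (-0.1155, +0.1155, 0)
  M1 = (+0.1155, +0.1155, 0)
  M2 = (+0.1155, -0.1155, 0)
  M3 = (-0.1155, -0.1155, 0)
rvec = (-0.1855, -0.2419, 0.1354), |rvec| = θ = 0.33356 rad = 19.111°
Rodrigues: sinθ=0.32740, 1−cosθ=0.05512; R = I + sinθ·[k]× + (1−cosθ)·[k]×²:
    [+0.96193 -0.11067 -0.24988]
    [+0.15513 +0.97387 +0.16585]
    [+0.22500 -0.19830 +0.95397]
t = (0.0235, -0.2177, 0.9739) m
M0: Pc = R·M0+t = (-0.10039, -0.12314, +0.92501); u = 835.8·(-0.10039)/0.92501 + 336.6 = 245.8955, v = 530.6·(-0.12314)/0.92501 + 234.3 = 163.6674
M1: Pc = R·M1+t = (+0.12182, -0.08730, +0.97698); u = 835.8·(+0.12182)/0.97698 + 336.6 = 440.8160, v = 530.6·(-0.08730)/0.97698 + 234.3 = 186.8873
M2: Pc = R·M2+t = (+0.14739, -0.31226, +1.02279); u = 835.8·(+0.14739)/1.02279 + 336.6 = 457.0401, v = 530.6·(-0.31226)/1.02279 + 234.3 = 72.3046
M3: Pc = R·M3+t = (-0.07482, -0.34810, +0.97082); u = 835.8·(-0.07482)/0.97082 + 336.6 = 272.1856, v = 530.6·(-0.34810)/0.97082 + 234.3 = 44.0460

c0=(245.90, 163.67) c1=(440.82, 186.89) c2=(457.04, 72.30) c3=(272.19, 44.05)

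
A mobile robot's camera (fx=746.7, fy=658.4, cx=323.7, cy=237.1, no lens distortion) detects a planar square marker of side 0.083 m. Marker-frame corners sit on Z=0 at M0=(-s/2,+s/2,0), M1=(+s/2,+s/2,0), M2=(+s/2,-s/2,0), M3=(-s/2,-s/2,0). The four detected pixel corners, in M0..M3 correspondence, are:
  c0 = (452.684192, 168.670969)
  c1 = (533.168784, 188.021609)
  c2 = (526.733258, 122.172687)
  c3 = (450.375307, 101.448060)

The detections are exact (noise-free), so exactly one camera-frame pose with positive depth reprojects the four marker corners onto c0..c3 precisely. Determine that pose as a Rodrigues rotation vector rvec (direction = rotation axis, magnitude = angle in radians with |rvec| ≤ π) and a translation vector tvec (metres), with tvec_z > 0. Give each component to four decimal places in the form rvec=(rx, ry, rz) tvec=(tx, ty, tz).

rvec=(-0.4509, -0.3551, 0.1375) tvec=(0.1530, -0.0960, 0.6813)

Intrinsics K: fx=746.7, fy=658.4, cx=323.7, cy=237.1
Marker side s = 0.083 m; corners in marker frame (Z=0):
  M0 = (-0.0415, +0.0415, 0)
  M1 = (+0.0415, +0.0415, 0)
  M2 = (+0.0415, -0.0415, 0)
  M3 = (-0.0415, -0.0415, 0)
Detected image corners:
  c0 = (452.684192, 168.670969) px
  c1 = (533.168784, 188.021609) px
  c2 = (526.733258, 122.172687) px
  c3 = (450.375307, 101.448060) px
Planar DLT: solve 8×8 A·h = b for H (H[2,2]=1):
  H  [+1163.63279 -270.22409 +491.40837]
  H  [+306.52822 +705.88771 +144.35455]
  H  [+0.44724 -0.65893 +1.00000]
B = K⁻¹H; ‖b₁‖=1.467845, ‖b₂‖=1.467845; λ = 2/(‖b₁‖+‖b₂‖) = 0.681271, sign → tz>0 ⇒ λ=+0.681271
r₁ = λ·B[:,0] = (+0.92958,+0.20745,+0.30469); r₂ = λ·B[:,1] = (-0.05194,+0.89207,-0.44891)
r₃ = r₁×r₂ = (-0.36493,+0.40147,+0.84003); SVD([r₁ r₂ r₃]) → R = UVᵀ:
  R  [+0.92958 -0.05194 -0.36493]
  R  [+0.20745 +0.89207 +0.40147]
  R  [+0.30469 -0.44891 +0.84003]
t = (+0.15301, -0.09597, +0.68127) m
tr R = 2.661678; θ = arccos((tr R − 1)/2) = 0.590183 rad = 33.815°
axis k = ((R−Rᵀ)₃₂, (R−Rᵀ)₁₃, (R−Rᵀ)₂₁) / (2 sinθ) = (-0.764026, -0.601623, +0.233052)
rvec = θ·k = (-0.450915, -0.355068, +0.137543)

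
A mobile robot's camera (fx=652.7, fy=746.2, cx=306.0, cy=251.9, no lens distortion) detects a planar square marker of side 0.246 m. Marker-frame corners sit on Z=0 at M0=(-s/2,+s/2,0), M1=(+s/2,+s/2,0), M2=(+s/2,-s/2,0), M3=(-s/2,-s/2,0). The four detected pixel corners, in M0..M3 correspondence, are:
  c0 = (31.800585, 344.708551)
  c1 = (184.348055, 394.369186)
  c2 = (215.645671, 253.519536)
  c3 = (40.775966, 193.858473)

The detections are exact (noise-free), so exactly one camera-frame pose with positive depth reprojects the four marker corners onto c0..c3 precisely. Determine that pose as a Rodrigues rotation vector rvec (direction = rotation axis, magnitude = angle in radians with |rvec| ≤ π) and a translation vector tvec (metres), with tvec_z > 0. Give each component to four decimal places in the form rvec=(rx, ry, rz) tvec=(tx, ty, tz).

rvec=(0.5772, 0.0207, 0.3032) tvec=(-0.2763, 0.0643, 0.9600)

Intrinsics K: fx=652.7, fy=746.2, cx=306.0, cy=251.9
Marker side s = 0.246 m; corners in marker frame (Z=0):
  M0 = (-0.1230, +0.1230, 0)
  M1 = (+0.1230, +0.1230, 0)
  M2 = (+0.1230, -0.1230, 0)
  M3 = (-0.1230, -0.1230, 0)
Detected image corners:
  c0 = (31.800585, 344.708551) px
  c1 = (184.348055, 394.369186) px
  c2 = (215.645671, 253.519536) px
  c3 = (40.775966, 193.858473) px
Planar DLT: solve 8×8 A·h = b for H (H[2,2]=1):
  H  [+670.36018 -15.76385 +118.12910]
  H  [+240.92206 +759.59989 +301.88874]
  H  [+0.06787 +0.56263 +1.00000]
B = K⁻¹H; ‖b₁‖=1.041672, ‖b₂‖=1.041672; λ = 2/(‖b₁‖+‖b₂‖) = 0.959995, sign → tz>0 ⇒ λ=+0.959995
r₁ = λ·B[:,0] = (+0.95543,+0.28796,+0.06515); r₂ = λ·B[:,1] = (-0.27641,+0.79490,+0.54012)
r₃ = r₁×r₂ = (+0.10374,-0.53405,+0.83906); SVD([r₁ r₂ r₃]) → R = UVᵀ:
  R  [+0.95543 -0.27641 +0.10374]
  R  [+0.28796 +0.79490 -0.53405]
  R  [+0.06515 +0.54012 +0.83906]
t = (-0.27632, +0.06431, +0.95999) m
tr R = 2.589387; θ = arccos((tr R − 1)/2) = 0.652294 rad = 37.374°
axis k = ((R−Rᵀ)₃₂, (R−Rᵀ)₁₃, (R−Rᵀ)₂₁) / (2 sinθ) = (+0.884808, +0.031787, +0.464870)
rvec = θ·k = (+0.577155, +0.020735, +0.303232)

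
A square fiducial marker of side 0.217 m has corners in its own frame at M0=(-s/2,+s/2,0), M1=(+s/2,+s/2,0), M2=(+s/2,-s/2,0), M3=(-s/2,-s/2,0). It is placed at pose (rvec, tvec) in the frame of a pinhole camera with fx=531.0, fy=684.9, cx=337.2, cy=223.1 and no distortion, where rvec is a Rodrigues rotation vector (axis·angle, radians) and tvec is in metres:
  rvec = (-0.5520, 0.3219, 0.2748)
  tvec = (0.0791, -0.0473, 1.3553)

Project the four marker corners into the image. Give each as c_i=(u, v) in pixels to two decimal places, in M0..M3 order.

c0=(314.77, 234.91) c1=(396.63, 255.38) c2=(420.79, 164.04) c3=(343.32, 150.06)

Intrinsics K: fx=531.0, fy=684.9, cx=337.2, cy=223.1
Marker side s = 0.217 m; corners in marker frame (Z=0):
  M0 = (-0.1085, +0.1085, 0)
  M1 = (+0.1085, +0.1085, 0)
  M2 = (+0.1085, -0.1085, 0)
  M3 = (-0.1085, -0.1085, 0)
rvec = (-0.5520, 0.3219, 0.2748), |rvec| = θ = 0.69559 rad = 39.854°
Rodrigues: sinθ=0.64083, 1−cosθ=0.23232; R = I + sinθ·[k]× + (1−cosθ)·[k]×²:
    [+0.91399 -0.33849 +0.22373]
    [+0.16785 +0.81743 +0.55103]
    [-0.36940 -0.46608 +0.80394]
t = (0.0791, -0.0473, 1.3553) m
M0: Pc = R·M0+t = (-0.05679, +0.02318, +1.34481); u = 531.0·(-0.05679)/1.34481 + 337.2 = 314.7750, v = 684.9·(+0.02318)/1.34481 + 223.1 = 234.9052
M1: Pc = R·M1+t = (+0.14154, +0.05960, +1.26465); u = 531.0·(+0.14154)/1.26465 + 337.2 = 396.6302, v = 684.9·(+0.05960)/1.26465 + 223.1 = 255.3795
M2: Pc = R·M2+t = (+0.21499, -0.11778, +1.36579); u = 531.0·(+0.21499)/1.36579 + 337.2 = 420.7865, v = 684.9·(-0.11778)/1.36579 + 223.1 = 164.0372
M3: Pc = R·M3+t = (+0.01666, -0.15420, +1.44595); u = 531.0·(+0.01666)/1.44595 + 337.2 = 343.3176, v = 684.9·(-0.15420)/1.44595 + 223.1 = 150.0588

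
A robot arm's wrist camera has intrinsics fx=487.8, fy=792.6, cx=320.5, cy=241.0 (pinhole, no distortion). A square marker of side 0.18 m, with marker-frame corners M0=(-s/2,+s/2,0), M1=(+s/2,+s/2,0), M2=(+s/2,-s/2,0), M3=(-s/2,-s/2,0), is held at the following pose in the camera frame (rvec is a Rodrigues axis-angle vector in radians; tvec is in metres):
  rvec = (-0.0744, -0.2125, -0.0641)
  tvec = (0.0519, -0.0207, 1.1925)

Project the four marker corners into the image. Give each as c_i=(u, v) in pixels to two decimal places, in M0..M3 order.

Intrinsics K: fx=487.8, fy=792.6, cx=320.5, cy=241.0
Marker side s = 0.18 m; corners in marker frame (Z=0):
  M0 = (-0.0900, +0.0900, 0)
  M1 = (+0.0900, +0.0900, 0)
  M2 = (+0.0900, -0.0900, 0)
  M3 = (-0.0900, -0.0900, 0)
rvec = (-0.0744, -0.2125, -0.0641), |rvec| = θ = 0.23409 rad = 13.413°
Rodrigues: sinθ=0.23196, 1−cosθ=0.02728; R = I + sinθ·[k]× + (1−cosθ)·[k]×²:
    [+0.97548 +0.07139 -0.20819]
    [-0.05565 +0.99520 +0.08050]
    [+0.21294 -0.06694 +0.97477]
t = (0.0519, -0.0207, 1.1925) m
M0: Pc = R·M0+t = (-0.02947, +0.07388, +1.16731); u = 487.8·(-0.02947)/1.16731 + 320.5 = 308.1856, v = 792.6·(+0.07388)/1.16731 + 241.0 = 291.1617
M1: Pc = R·M1+t = (+0.14612, +0.06386, +1.20564); u = 487.8·(+0.14612)/1.20564 + 320.5 = 379.6191, v = 792.6·(+0.06386)/1.20564 + 241.0 = 282.9821
M2: Pc = R·M2+t = (+0.13327, -0.11528, +1.21769); u = 487.8·(+0.13327)/1.21769 + 320.5 = 373.8867, v = 792.6·(-0.11528)/1.21769 + 241.0 = 165.9661
M3: Pc = R·M3+t = (-0.04232, -0.10526, +1.17936); u = 487.8·(-0.04232)/1.17936 + 320.5 = 302.9967, v = 792.6·(-0.10526)/1.17936 + 241.0 = 170.2592

c0=(308.19, 291.16) c1=(379.62, 282.98) c2=(373.89, 165.97) c3=(303.00, 170.26)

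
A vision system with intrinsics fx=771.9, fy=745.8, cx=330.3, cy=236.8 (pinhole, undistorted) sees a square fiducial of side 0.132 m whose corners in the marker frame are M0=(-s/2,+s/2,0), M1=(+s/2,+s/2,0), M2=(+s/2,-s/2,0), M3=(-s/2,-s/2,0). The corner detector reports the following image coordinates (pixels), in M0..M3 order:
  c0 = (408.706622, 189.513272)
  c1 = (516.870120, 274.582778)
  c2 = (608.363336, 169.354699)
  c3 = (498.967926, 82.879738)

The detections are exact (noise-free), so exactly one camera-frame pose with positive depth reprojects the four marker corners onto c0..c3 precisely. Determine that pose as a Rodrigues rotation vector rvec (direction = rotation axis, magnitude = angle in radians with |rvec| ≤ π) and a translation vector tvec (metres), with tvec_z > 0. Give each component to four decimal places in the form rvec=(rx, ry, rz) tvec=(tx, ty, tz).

Intrinsics K: fx=771.9, fy=745.8, cx=330.3, cy=236.8
Marker side s = 0.132 m; corners in marker frame (Z=0):
  M0 = (-0.0660, +0.0660, 0)
  M1 = (+0.0660, +0.0660, 0)
  M2 = (+0.0660, -0.0660, 0)
  M3 = (-0.0660, -0.0660, 0)
Detected image corners:
  c0 = (408.706622, 189.513272) px
  c1 = (516.870120, 274.582778) px
  c2 = (608.363336, 169.354699) px
  c3 = (498.967926, 82.879738) px
Planar DLT: solve 8×8 A·h = b for H (H[2,2]=1):
  H  [+833.46708 -637.00416 +507.98979]
  H  [+653.07037 +820.63441 +179.48903]
  H  [+0.01852 +0.10127 +1.00000]
B = K⁻¹H; ‖b₁‖=1.380471, ‖b₂‖=1.380471; λ = 2/(‖b₁‖+‖b₂‖) = 0.724390, sign → tz>0 ⇒ λ=+0.724390
r₁ = λ·B[:,0] = (+0.77643,+0.63006,+0.01341); r₂ = λ·B[:,1] = (-0.62919,+0.77379,+0.07336)
r₃ = r₁×r₂ = (+0.03584,-0.06540,+0.99722); SVD([r₁ r₂ r₃]) → R = UVᵀ:
  R  [+0.77643 -0.62919 +0.03584]
  R  [+0.63006 +0.77379 -0.06540]
  R  [+0.01341 +0.07336 +0.99722]
t = (+0.16675, -0.05567, +0.72439) m
tr R = 2.547429; θ = arccos((tr R − 1)/2) = 0.686113 rad = 39.311°
axis k = ((R−Rᵀ)₃₂, (R−Rᵀ)₁₃, (R−Rᵀ)₂₁) / (2 sinθ) = (+0.109505, +0.017698, +0.993829)
rvec = θ·k = (+0.075133, +0.012143, +0.681879)

rvec=(0.0751, 0.0121, 0.6819) tvec=(0.1668, -0.0557, 0.7244)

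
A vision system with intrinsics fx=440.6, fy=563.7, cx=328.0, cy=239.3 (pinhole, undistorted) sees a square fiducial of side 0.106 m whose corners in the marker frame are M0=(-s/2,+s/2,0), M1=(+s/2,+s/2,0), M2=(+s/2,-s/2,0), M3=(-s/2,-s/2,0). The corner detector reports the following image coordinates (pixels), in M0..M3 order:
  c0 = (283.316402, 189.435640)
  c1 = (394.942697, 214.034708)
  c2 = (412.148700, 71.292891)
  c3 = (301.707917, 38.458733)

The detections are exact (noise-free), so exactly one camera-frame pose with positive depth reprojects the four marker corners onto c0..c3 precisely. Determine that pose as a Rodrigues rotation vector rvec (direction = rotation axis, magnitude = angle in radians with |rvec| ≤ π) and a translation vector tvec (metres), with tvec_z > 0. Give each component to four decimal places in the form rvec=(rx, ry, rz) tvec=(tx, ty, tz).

Intrinsics K: fx=440.6, fy=563.7, cx=328.0, cy=239.3
Marker side s = 0.106 m; corners in marker frame (Z=0):
  M0 = (-0.0530, +0.0530, 0)
  M1 = (+0.0530, +0.0530, 0)
  M2 = (+0.0530, -0.0530, 0)
  M3 = (-0.0530, -0.0530, 0)
Detected image corners:
  c0 = (283.316402, 189.435640) px
  c1 = (394.942697, 214.034708) px
  c2 = (412.148700, 71.292891) px
  c3 = (301.707917, 38.458733) px
Planar DLT: solve 8×8 A·h = b for H (H[2,2]=1):
  H  [+1232.64207 -173.12970 +349.60164]
  H  [+339.20509 +1382.38896 +128.65026]
  H  [+0.53203 -0.01544 +1.00000]
B = K⁻¹H; ‖b₁‖=2.488363, ‖b₂‖=2.488363; λ = 2/(‖b₁‖+‖b₂‖) = 0.401871, sign → tz>0 ⇒ λ=+0.401871
r₁ = λ·B[:,0] = (+0.96513,+0.15106,+0.21381); r₂ = λ·B[:,1] = (-0.15329,+0.98816,-0.00621)
r₃ = r₁×r₂ = (-0.21221,-0.02678,+0.97686); SVD([r₁ r₂ r₃]) → R = UVᵀ:
  R  [+0.96513 -0.15329 -0.21221]
  R  [+0.15106 +0.98816 -0.02678]
  R  [+0.21381 -0.00621 +0.97686]
t = (+0.01970, -0.07888, +0.40187) m
tr R = 2.930144; θ = arccos((tr R − 1)/2) = 0.265079 rad = 15.188°
axis k = ((R−Rᵀ)₃₂, (R−Rᵀ)₁₃, (R−Rᵀ)₂₁) / (2 sinθ) = (+0.039275, -0.813057, +0.580858)
rvec = θ·k = (+0.010411, -0.215524, +0.153973)

rvec=(0.0104, -0.2155, 0.1540) tvec=(0.0197, -0.0789, 0.4019)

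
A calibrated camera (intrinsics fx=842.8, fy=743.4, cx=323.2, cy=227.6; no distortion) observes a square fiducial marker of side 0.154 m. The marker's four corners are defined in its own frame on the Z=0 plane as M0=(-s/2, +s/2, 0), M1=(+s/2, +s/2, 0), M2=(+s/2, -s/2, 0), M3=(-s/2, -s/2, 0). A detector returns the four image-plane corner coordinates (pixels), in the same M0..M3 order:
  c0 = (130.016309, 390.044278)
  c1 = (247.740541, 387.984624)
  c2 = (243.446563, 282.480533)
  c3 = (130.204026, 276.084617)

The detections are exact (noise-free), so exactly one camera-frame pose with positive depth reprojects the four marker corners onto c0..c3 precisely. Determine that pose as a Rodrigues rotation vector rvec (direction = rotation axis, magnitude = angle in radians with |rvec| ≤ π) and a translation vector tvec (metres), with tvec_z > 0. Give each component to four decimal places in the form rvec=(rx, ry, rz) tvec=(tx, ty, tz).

rvec=(-0.2863, -0.5680, 0.0189) tvec=(-0.1649, 0.1482, 1.0441)

Intrinsics K: fx=842.8, fy=743.4, cx=323.2, cy=227.6
Marker side s = 0.154 m; corners in marker frame (Z=0):
  M0 = (-0.0770, +0.0770, 0)
  M1 = (+0.0770, +0.0770, 0)
  M2 = (+0.0770, -0.0770, 0)
  M3 = (-0.0770, -0.0770, 0)
Detected image corners:
  c0 = (130.016309, 390.044278) px
  c1 = (247.740541, 387.984624) px
  c2 = (243.446563, 282.480533) px
  c3 = (130.204026, 276.084617) px
Planar DLT: solve 8×8 A·h = b for H (H[2,2]=1):
  H  [+844.56341 -35.12874 +190.07885]
  H  [+183.55075 +624.26714 +333.08812]
  H  [+0.50552 -0.26099 +1.00000]
B = K⁻¹H; ‖b₁‖=0.957749, ‖b₂‖=0.957749; λ = 2/(‖b₁‖+‖b₂‖) = 1.044115, sign → tz>0 ⇒ λ=+1.044115
r₁ = λ·B[:,0] = (+0.84389,+0.09620,+0.52783); r₂ = λ·B[:,1] = (+0.06098,+0.96022,-0.27250)
r₃ = r₁×r₂ = (-0.53304,+0.26215,+0.80445); SVD([r₁ r₂ r₃]) → R = UVᵀ:
  R  [+0.84389 +0.06098 -0.53304]
  R  [+0.09620 +0.96022 +0.26215]
  R  [+0.52783 -0.27250 +0.80445]
t = (-0.16492, +0.14816, +1.04412) m
tr R = 2.608560; θ = arccos((tr R − 1)/2) = 0.636334 rad = 36.459°
axis k = ((R−Rᵀ)₃₂, (R−Rᵀ)₁₃, (R−Rᵀ)₂₁) / (2 sinθ) = (-0.449852, -0.892611, +0.029634)
rvec = θ·k = (-0.286256, -0.567999, +0.018857)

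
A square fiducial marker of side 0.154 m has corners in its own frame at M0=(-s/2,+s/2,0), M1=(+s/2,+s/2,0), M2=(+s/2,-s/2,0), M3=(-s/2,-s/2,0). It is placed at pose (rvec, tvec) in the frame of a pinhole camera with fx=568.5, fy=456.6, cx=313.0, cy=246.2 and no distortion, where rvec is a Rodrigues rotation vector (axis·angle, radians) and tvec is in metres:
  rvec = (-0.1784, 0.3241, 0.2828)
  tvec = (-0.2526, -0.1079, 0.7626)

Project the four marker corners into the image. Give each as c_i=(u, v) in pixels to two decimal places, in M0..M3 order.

Intrinsics K: fx=568.5, fy=456.6, cx=313.0, cy=246.2
Marker side s = 0.154 m; corners in marker frame (Z=0):
  M0 = (-0.0770, +0.0770, 0)
  M1 = (+0.0770, +0.0770, 0)
  M2 = (+0.0770, -0.0770, 0)
  M3 = (-0.0770, -0.0770, 0)
rvec = (-0.1784, 0.3241, 0.2828), |rvec| = θ = 0.46566 rad = 26.681°
Rodrigues: sinθ=0.44902, 1−cosθ=0.10648; R = I + sinθ·[k]× + (1−cosθ)·[k]×²:
    [+0.90915 -0.30108 +0.28774]
    [+0.24430 +0.94510 +0.21703]
    [-0.33729 -0.12702 +0.93279]
t = (-0.2526, -0.1079, 0.7626) m
M0: Pc = R·M0+t = (-0.34579, -0.05394, +0.77879); u = 568.5·(-0.34579)/0.77879 + 313.0 = 60.5825, v = 456.6·(-0.05394)/0.77879 + 246.2 = 214.5764
M1: Pc = R·M1+t = (-0.20578, -0.01632, +0.72685); u = 568.5·(-0.20578)/0.72685 + 313.0 = 152.0516, v = 456.6·(-0.01632)/0.72685 + 246.2 = 235.9503
M2: Pc = R·M2+t = (-0.15941, -0.16186, +0.74641); u = 568.5·(-0.15941)/0.74641 + 313.0 = 191.5843, v = 456.6·(-0.16186)/0.74641 + 246.2 = 147.1845
M3: Pc = R·M3+t = (-0.29942, -0.19948, +0.79835); u = 568.5·(-0.29942)/0.79835 + 313.0 = 99.7842, v = 456.6·(-0.19948)/0.79835 + 246.2 = 132.1095

c0=(60.58, 214.58) c1=(152.05, 235.95) c2=(191.58, 147.18) c3=(99.78, 132.11)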